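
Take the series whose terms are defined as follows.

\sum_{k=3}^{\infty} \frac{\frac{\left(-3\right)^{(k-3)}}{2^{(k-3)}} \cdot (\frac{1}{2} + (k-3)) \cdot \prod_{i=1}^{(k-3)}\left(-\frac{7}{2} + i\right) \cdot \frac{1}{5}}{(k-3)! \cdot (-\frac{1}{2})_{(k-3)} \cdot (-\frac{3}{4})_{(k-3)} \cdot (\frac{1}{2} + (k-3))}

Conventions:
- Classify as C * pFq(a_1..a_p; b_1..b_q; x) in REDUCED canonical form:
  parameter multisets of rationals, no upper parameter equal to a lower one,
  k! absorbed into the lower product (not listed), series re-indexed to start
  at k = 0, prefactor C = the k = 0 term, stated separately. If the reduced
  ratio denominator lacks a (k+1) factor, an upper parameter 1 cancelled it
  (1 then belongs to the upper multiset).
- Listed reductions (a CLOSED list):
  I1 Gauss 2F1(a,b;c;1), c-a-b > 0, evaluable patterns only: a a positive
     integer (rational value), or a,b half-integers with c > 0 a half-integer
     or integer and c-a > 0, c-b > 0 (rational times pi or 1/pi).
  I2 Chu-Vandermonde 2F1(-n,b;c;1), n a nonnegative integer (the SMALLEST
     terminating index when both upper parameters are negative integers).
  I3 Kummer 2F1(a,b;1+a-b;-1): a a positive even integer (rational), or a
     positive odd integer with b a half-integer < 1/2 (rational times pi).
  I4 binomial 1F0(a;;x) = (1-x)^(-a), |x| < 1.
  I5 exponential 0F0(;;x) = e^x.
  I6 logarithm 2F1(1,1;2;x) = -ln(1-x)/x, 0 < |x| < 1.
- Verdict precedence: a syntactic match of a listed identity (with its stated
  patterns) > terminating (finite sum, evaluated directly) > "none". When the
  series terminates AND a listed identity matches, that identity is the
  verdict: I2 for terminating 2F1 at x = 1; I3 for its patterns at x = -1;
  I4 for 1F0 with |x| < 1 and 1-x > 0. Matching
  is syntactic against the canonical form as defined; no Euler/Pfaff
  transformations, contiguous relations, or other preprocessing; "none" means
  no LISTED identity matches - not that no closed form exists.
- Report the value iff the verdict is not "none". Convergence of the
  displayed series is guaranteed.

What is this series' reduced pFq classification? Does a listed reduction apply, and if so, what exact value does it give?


The series (x = -\frac{3}{2}) is 1F2: upper {-\frac{5}{2}}, lower {-\frac{3}{4}, -\frac{1}{2}}, prefactor \frac{1}{5}. Verdict: no listed reduction: x = -\frac{3}{2} and upper {-\frac{5}{2}} fail every I1-I6 pattern.

Structural cue: from the first term \frac{1}{5}: the running product (prefactor 1/5) telescopes to a rising factorial.
Adjacent-term ratio: r(k) = -\frac{3}{2} * (k-\frac{5}{2}) / [(k-\frac{3}{4}) (k-\frac{1}{2}) (k+1)] - rational in k. x = -\frac{3}{2}; t_0 = \frac{1}{5}; negate the roots.


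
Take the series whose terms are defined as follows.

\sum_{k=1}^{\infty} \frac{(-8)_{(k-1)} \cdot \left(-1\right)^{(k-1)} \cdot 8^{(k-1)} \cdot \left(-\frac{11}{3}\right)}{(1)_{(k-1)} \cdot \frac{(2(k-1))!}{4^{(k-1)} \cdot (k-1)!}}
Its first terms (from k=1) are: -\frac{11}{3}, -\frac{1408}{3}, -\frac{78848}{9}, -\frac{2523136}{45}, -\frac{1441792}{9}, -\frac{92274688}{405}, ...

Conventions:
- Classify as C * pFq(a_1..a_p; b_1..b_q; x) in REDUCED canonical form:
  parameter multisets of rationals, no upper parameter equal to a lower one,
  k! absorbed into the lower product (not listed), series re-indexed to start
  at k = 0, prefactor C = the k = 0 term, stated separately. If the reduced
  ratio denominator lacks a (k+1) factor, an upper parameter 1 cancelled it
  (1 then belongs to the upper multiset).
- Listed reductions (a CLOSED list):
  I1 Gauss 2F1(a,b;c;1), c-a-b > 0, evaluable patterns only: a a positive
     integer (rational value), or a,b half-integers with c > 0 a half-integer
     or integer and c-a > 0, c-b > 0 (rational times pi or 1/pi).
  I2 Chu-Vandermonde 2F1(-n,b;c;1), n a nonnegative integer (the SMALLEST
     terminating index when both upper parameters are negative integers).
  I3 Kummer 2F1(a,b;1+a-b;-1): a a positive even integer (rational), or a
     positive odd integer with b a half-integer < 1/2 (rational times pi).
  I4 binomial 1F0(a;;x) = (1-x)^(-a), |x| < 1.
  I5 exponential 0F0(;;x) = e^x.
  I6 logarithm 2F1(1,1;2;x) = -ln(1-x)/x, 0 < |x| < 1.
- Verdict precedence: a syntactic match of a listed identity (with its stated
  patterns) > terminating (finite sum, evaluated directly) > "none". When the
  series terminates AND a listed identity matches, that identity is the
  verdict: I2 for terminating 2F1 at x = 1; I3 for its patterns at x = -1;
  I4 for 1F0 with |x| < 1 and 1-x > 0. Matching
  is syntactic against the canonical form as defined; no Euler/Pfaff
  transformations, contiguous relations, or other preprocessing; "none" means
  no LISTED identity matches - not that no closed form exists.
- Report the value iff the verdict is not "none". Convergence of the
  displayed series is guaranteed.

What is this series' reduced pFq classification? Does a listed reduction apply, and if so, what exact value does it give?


The series (x = -8) is 1F1: upper {-8}, lower {\frac{1}{2}}, prefactor -\frac{11}{3}. Verdict: terminating. (-8)_k vanishes past k = 8, leaving a 9-term sum, computed directly. Sum: -\frac{378729294481}{552825}.

First insight: with t_0 = -\frac{11}{3}, the (-1)^k factor (C = -11/3, x = -8) folds into the argument's sign.
Term ratio: r(k) = -8 * (k-8) / [(k+\frac{1}{2}) (k+1)] - rational in k, leading ratio -8; with t_0 = -\frac{11}{3}, classification follows.


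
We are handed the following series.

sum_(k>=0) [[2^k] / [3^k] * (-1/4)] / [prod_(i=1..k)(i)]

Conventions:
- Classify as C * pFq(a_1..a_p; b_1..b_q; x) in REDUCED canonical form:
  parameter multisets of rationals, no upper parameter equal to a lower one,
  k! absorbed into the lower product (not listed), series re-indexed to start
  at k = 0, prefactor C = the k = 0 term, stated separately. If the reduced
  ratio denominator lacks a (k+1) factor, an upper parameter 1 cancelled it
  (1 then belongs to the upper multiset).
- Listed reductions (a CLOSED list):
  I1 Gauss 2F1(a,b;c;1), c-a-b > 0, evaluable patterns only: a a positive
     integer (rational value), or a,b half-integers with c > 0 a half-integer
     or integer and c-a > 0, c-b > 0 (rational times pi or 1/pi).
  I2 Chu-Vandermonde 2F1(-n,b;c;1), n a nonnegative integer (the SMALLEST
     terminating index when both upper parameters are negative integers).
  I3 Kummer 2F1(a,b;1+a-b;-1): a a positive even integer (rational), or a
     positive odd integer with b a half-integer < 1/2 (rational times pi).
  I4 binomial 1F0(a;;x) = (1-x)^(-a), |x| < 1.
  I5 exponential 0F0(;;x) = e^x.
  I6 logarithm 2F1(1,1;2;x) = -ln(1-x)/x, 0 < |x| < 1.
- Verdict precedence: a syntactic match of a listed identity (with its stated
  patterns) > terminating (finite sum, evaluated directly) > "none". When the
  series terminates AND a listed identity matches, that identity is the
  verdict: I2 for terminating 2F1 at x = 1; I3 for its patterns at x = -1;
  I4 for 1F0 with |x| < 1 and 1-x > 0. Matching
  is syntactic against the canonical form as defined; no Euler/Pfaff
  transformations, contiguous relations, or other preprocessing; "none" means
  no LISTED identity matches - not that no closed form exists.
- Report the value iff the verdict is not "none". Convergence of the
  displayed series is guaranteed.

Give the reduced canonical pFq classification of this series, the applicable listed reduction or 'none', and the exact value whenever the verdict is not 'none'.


Canonical form: C = -1/4 times 0F0 with upper {-}, lower {-}, x = 2/3. Verdict: exponential (I5) matches (the 0F0 exponential series at x = 2/3). Value: (-1/4) * e^(2/3).

The tell: with t_0 = -1/4, the product of the first k integers (C = -1/4, x = 2/3) is k!.
Term ratio: r(k) = (2/3) * 1 / [(k+1)] - rational; roots negated = parameters, x = (2/3), C = -1/4.


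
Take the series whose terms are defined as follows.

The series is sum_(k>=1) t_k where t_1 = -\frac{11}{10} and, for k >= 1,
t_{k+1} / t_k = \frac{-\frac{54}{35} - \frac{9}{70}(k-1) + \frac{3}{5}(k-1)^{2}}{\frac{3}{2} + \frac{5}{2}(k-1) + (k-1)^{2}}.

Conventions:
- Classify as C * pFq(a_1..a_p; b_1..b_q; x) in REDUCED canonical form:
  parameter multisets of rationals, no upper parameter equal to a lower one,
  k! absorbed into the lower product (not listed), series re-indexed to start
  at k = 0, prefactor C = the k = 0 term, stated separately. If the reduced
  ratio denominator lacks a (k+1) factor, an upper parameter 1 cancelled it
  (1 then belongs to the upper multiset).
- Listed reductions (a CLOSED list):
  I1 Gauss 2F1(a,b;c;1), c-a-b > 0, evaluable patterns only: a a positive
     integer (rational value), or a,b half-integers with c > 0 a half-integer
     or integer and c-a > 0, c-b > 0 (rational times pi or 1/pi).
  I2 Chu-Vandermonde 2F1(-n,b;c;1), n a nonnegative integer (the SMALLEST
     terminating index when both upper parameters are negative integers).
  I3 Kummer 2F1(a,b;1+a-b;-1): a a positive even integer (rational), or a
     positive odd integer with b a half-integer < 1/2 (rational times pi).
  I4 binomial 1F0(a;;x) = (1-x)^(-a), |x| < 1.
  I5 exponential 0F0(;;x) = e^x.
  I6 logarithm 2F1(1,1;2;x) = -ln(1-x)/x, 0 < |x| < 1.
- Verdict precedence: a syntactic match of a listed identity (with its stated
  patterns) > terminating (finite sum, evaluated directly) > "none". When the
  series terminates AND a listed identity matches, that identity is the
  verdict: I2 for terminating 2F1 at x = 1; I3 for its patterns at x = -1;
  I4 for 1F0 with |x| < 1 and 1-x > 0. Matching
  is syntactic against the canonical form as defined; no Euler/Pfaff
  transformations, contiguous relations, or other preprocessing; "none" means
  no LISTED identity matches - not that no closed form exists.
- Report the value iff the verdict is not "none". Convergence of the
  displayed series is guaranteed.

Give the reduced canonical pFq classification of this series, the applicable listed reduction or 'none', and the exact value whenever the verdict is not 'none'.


This is -\frac{11}{10} * 1F0(-\frac{12}{7}; -; \frac{3}{5}) in reduced canonical form. Verdict (x = \frac{3}{5}): the I4 binomial reduction applies (the 1F0 binomial series: exponent 12/7, x = \frac{3}{5}). Hence: \left(-\frac{11}{10}\right) \cdot \left(\frac{2}{5}\right)^{\frac{12}{7}}.

Key step: from the first term -\frac{11}{10}: roots of the ratio polynomials (C = -11/10, x = 3/5) are the negated parameters.
Step ratio: r(k) = \frac{3}{5} * (k-\frac{12}{7}) / [(k+1)] - rational in k, leading ratio \frac{3}{5}; with t_0 = -\frac{11}{10}, classification follows.


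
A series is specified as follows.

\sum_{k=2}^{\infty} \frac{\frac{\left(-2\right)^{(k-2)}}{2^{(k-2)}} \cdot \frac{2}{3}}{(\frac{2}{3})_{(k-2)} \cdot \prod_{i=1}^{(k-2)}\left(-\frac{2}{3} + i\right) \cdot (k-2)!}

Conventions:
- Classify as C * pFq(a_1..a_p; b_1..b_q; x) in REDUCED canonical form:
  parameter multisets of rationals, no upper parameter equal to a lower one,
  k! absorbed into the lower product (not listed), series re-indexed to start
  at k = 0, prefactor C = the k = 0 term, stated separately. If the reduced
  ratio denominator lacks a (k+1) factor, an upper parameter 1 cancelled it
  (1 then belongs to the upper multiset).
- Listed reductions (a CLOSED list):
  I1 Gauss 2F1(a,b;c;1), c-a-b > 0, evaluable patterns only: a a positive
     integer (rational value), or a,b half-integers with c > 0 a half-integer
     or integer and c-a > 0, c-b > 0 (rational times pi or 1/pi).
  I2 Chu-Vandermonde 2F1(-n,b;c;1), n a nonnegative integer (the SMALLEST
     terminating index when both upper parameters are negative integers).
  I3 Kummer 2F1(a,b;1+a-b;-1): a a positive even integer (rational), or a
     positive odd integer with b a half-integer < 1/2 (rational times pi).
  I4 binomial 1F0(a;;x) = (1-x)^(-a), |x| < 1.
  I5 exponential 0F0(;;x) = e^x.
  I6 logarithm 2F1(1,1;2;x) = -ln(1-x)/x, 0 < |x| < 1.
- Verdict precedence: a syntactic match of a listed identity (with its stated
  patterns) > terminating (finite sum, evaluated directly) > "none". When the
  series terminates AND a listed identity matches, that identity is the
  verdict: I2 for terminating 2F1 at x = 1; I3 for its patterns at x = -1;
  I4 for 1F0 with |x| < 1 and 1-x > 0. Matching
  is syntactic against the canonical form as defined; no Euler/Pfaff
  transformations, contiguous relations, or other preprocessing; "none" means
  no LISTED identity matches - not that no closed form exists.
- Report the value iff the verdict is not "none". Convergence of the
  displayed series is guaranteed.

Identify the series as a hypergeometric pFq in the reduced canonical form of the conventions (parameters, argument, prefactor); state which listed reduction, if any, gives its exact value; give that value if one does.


Key step: with t_0 = \frac{2}{3}, the lower running product (prefactor 2/3) is a rising factorial.
Consecutive-term ratio: r(k) = -1 * 1 / [(k+\frac{1}{3}) (k+\frac{2}{3}) (k+1)] - poly over poly, x = -1 from leading terms; C = \frac{2}{3} at k = 0.

Reduced: x = -1, 0F2, upper = {-}, lower = {\frac{1}{3}, \frac{2}{3}}, C = \frac{2}{3}. Verdict: none. A 0F2 with upper {-} fits none of I1-I6 at x = -1; the sum runs forever.


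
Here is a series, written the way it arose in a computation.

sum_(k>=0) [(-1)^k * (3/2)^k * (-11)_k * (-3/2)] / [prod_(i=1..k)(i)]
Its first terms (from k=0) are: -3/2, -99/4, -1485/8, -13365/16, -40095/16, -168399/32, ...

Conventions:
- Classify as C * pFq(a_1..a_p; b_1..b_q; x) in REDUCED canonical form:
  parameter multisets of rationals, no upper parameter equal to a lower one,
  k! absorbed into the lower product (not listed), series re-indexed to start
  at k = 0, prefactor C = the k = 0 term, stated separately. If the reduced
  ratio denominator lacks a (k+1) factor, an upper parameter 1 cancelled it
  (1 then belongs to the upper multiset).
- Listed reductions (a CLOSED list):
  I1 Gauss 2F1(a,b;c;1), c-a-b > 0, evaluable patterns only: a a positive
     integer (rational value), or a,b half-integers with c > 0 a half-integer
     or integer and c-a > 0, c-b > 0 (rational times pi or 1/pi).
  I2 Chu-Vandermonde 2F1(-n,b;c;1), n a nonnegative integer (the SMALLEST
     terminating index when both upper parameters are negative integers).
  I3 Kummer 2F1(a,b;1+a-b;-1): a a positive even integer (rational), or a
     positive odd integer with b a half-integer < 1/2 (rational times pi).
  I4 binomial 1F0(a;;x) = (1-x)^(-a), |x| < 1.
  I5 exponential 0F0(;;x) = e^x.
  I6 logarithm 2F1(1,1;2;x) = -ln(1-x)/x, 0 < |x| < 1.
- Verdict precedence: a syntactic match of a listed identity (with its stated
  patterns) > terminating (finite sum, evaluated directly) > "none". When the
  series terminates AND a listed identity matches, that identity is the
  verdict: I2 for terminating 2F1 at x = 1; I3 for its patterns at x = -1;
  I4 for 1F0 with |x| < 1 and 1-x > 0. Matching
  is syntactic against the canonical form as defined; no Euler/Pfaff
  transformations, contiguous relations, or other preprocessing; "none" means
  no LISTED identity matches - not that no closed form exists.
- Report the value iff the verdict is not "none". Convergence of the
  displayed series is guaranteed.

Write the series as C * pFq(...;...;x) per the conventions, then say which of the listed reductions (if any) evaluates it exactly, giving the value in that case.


With C = -3/2: the canonical form is 1F0(-11; -; -3/2). Verdict: terminating - no listed pattern fits, but -11 in the upper list cuts the series at k = 11; direct evaluation. Exact value: -146484375/4096.

The tell: with t_0 = -3/2, the product of the first k integers (C = -3/2, x = -3/2) is k!.
Ratio: r(k) = (-3/2) * (k-11) / [(k+1)] - poly over poly, x = (-3/2) from leading terms; C = -3/2 at k = 0.


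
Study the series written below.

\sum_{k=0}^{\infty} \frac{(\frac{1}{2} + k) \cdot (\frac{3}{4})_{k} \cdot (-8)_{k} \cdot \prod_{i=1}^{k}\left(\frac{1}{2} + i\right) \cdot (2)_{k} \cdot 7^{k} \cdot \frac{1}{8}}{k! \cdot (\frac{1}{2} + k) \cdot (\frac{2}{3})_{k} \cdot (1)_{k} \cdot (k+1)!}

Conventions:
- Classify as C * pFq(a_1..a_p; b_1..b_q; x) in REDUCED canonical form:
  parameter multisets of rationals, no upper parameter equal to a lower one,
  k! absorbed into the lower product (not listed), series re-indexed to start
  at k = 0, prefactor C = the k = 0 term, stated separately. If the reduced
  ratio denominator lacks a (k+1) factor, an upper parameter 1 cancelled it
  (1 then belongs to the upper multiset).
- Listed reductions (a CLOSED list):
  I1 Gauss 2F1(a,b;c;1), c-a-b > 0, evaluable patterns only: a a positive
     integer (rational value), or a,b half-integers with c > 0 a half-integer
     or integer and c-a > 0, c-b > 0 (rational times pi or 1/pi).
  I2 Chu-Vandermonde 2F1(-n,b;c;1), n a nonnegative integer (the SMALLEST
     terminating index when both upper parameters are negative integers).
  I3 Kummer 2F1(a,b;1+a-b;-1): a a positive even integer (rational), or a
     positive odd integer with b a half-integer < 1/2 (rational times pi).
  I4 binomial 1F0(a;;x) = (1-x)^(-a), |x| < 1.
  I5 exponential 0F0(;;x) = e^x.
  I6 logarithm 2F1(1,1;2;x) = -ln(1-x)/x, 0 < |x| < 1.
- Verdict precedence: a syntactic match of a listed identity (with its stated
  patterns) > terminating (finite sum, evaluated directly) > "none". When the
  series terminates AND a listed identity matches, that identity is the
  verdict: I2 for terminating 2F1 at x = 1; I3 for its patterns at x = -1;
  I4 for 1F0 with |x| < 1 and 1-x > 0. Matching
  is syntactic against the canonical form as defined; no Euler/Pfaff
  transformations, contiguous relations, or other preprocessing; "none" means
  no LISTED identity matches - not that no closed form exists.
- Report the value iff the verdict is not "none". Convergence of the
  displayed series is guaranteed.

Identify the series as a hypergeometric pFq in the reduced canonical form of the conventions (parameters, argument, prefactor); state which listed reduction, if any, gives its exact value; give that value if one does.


Classification (C = \frac{1}{8}): 3F2 with upper {-8, \frac{3}{4}, \frac{3}{2}}, lower {\frac{2}{3}, 1}, argument x = 7. Verdict: terminating at k = 8: the factor (-8)_k kills every later term; summing the 9 survivors is exact. Sum: \frac{37584432870847768337}{37383395344384}.

First insight: with t_0 = \frac{1}{8}, the parameter 2 appears in both the upper and lower lists and cancels (alongside the other common factor).
Consecutive-term ratio: r(k) = 7 * (k-8) (k+\frac{3}{4}) (k+\frac{3}{2}) / [(k+\frac{2}{3}) (k+1) (k+1)] - rational in k. x = 7; t_0 = \frac{1}{8}; negate the roots.


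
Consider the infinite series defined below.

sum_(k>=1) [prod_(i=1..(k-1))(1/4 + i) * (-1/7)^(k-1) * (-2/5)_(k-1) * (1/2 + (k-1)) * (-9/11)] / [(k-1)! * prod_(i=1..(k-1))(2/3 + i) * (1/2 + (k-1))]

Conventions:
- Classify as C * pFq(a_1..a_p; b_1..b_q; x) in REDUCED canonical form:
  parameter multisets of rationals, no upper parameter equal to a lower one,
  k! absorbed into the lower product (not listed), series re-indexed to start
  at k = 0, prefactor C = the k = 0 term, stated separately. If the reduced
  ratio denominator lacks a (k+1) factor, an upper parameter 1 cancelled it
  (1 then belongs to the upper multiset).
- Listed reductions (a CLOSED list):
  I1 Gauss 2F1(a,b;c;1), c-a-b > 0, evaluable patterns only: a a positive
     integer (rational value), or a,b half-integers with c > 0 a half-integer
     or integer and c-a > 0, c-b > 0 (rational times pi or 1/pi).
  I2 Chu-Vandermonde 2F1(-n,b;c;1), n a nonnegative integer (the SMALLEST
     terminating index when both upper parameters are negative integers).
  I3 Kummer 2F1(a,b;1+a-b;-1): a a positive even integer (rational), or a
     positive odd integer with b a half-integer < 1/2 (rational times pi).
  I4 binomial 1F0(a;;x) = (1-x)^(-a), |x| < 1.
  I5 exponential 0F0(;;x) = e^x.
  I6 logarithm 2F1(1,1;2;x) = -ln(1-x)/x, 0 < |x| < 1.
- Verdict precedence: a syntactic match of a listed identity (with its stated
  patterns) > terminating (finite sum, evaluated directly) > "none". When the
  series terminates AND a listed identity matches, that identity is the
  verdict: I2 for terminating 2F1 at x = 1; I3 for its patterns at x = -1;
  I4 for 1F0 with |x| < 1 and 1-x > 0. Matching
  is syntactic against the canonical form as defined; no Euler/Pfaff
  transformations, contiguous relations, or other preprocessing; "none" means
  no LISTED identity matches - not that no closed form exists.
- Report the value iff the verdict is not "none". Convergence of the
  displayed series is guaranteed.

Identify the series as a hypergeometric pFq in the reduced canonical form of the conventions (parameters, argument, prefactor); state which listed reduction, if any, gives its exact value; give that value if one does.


Canonical form: C = -9/11 times 2F1 with upper {-2/5, 5/4}, lower {5/3}, x = -1/7. Verdict: none. A 2F1 with upper {-2/5, 5/4} fits none of I1-I6 at x = -1/7; the sum runs forever.

Key step: t_0 = -9/11 here, and the lower running product (C = -9/11, x = -1/7) is a rising factorial.
Ratio: r(k) = (-1/7) * (k-2/5) (k+5/4) / [(k+5/3) (k+1)] - poly over poly, x = (-1/7) from leading terms; C = -9/11 at k = 0.


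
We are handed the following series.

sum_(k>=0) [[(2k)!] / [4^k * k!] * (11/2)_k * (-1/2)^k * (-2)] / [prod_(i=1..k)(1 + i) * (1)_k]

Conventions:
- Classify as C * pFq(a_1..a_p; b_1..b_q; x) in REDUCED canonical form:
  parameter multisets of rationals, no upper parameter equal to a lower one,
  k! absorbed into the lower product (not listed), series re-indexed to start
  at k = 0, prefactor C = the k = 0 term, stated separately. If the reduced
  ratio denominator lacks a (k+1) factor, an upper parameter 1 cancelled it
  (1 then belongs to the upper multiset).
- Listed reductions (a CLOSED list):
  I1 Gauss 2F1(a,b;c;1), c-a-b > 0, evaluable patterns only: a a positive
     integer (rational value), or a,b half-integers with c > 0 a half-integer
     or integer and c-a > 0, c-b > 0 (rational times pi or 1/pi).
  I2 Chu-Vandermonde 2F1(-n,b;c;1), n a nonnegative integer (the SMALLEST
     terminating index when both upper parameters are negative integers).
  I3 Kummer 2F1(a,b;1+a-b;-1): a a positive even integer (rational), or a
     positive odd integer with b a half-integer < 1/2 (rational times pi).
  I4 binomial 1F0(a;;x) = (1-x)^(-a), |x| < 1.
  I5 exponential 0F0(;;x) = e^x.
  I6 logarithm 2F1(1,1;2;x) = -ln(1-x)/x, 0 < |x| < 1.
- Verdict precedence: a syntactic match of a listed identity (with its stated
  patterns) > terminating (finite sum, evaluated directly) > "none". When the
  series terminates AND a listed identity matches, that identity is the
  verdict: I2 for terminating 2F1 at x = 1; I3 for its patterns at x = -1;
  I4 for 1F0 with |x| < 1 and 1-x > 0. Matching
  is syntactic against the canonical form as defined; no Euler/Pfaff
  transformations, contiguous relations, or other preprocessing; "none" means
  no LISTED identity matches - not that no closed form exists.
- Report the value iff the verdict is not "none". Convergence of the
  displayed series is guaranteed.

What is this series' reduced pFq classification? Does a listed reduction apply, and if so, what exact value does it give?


At argument -1/2: a 2F1 with upper {1/2, 11/2}, lower {2}, scaled by C = -2. Verdict: none - at argument -1/2 the multisets {1/2, 11/2} ; {2} match no listed identity.

Structural cue: t_0 being -2, the lower running product (prefactor -2) is a rising factorial.
Term ratio: r(k) = (-1/2) * (k+1/2) (k+11/2) / [(k+2) (k+1)] - poly over poly, x = (-1/2) from leading terms; C = -2 at k = 0.


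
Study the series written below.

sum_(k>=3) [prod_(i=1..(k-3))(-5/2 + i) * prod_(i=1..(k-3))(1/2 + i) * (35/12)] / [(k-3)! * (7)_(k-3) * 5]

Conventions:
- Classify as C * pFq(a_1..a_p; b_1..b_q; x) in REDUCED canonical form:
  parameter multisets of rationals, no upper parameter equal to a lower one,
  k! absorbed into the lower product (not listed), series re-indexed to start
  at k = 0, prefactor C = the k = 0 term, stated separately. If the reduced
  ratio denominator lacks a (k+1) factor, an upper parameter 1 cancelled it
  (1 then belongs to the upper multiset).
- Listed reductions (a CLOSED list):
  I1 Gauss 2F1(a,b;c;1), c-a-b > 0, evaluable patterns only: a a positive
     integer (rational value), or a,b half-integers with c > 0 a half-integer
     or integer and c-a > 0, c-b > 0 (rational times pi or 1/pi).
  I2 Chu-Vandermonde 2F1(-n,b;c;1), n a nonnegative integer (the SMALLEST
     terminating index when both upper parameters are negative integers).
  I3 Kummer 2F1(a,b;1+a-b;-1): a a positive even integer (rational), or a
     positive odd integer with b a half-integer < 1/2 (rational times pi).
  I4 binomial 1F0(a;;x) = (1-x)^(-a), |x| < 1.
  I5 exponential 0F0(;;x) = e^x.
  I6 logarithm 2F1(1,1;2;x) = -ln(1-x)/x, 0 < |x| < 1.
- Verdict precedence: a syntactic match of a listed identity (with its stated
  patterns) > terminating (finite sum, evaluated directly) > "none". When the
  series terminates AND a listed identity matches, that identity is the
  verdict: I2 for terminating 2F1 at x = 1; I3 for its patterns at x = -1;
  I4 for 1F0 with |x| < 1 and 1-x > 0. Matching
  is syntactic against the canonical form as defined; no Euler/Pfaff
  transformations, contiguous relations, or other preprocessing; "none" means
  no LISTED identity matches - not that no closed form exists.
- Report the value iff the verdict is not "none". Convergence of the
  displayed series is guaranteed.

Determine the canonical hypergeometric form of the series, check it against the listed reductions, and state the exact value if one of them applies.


Classification (C = 7/12): 2F1 with upper {-3/2, 3/2}, lower {7}, argument x = 1. Verdict (x = 1): Gauss (I1, half-integer pattern) applies (x = 1; upper {-3/2, 3/2} half-integers, c = 7 in the evaluable pattern). Its exact value is (524288/405405) / pi.

First insight: from the first term 7/12: the constant factors (C = 7/12) combine into one prefactor.
Ratio: r(k) = 1 * (k-3/2) (k+3/2) / [(k+7) (k+1)] - poly over poly, x = 1 from leading terms; C = 7/12 at k = 0.


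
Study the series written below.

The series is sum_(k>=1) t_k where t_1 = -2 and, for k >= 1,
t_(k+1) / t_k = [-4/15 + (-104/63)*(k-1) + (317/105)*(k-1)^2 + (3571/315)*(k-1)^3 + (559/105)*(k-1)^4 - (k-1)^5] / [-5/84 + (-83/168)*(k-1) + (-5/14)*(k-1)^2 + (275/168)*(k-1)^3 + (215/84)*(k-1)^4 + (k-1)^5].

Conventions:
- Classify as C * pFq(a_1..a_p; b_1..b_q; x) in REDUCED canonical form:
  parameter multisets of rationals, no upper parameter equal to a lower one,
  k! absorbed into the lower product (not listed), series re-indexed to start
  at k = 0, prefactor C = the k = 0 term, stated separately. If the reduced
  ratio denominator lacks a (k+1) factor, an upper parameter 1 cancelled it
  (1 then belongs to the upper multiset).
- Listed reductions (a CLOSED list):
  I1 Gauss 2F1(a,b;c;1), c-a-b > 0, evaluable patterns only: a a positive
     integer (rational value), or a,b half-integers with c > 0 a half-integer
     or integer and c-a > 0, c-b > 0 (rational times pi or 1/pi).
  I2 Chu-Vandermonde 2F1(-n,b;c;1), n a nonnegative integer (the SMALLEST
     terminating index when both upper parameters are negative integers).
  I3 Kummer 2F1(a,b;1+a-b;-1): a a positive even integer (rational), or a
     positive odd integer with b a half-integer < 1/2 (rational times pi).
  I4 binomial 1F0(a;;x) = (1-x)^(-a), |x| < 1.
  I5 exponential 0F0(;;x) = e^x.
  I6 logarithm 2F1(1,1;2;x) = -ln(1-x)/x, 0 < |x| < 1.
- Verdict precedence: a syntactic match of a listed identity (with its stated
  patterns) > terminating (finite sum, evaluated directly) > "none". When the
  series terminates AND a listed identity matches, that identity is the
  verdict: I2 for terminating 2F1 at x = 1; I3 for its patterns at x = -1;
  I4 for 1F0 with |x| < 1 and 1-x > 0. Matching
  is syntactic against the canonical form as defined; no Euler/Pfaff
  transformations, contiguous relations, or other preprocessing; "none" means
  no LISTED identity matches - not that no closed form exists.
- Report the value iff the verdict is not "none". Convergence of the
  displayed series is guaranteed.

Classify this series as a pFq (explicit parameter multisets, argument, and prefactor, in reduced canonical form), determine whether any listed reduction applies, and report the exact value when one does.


Structural cue: x = (-1) and the ratio is unreduced: k + 2/3 divides both sides (C = -2, x = -1).
Consecutive-term ratio: r(k) = (-1) * (k-7) (k-1/3) (k+6/5) / [(k-1/2) (k+5/4) (k+1)] - rational; roots negated = parameters, x = (-1), C = -2.

x = -1 here; the reduced form reads 3F2, upper {-7, -1/3, 6/5}, lower {-1/2, 5/4}, C = -2. Verdict: terminating - no listed pattern fits, but -7 in the upper list cuts the series at k = 7; direct evaluation. Its exact value is -51234356793778322/217397197265625.


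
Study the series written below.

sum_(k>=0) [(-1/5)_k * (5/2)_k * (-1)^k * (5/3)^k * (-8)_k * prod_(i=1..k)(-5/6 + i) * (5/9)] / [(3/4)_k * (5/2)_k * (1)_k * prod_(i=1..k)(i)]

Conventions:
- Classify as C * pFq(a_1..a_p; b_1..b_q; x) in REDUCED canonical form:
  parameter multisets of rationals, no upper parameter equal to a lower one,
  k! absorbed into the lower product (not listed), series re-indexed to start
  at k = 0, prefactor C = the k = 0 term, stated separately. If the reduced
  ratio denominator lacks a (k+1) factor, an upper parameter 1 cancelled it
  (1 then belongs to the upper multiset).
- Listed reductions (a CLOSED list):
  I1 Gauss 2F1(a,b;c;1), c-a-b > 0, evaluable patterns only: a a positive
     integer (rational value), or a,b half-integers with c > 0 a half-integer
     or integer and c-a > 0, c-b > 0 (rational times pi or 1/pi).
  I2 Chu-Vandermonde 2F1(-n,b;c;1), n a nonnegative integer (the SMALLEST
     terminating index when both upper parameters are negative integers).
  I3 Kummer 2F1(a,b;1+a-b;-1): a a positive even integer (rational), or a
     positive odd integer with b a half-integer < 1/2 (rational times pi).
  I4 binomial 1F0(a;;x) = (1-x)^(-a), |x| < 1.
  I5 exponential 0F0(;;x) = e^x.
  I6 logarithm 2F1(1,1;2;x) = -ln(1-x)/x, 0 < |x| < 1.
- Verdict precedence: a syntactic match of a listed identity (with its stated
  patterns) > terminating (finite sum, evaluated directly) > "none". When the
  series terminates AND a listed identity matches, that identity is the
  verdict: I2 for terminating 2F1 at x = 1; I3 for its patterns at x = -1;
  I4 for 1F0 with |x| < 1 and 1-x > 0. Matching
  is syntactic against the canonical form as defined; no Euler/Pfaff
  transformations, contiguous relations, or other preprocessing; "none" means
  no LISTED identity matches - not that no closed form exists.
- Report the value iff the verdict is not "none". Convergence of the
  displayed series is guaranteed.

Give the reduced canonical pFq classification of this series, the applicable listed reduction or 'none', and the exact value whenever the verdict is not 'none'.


At argument -5/3: a 3F2 with upper {-8, -1/5, 1/6}, lower {3/4, 1}, scaled by C = 5/9. Verdict: terminating (-8 upstairs). 9 nonzero terms in all; added directly. Sum: -29542607511215/7939408081077.

Structural cue: from the first term 5/9: the (-1)^k factor (prefactor 5/9) folds into the argument's sign.
Consecutive-term ratio: r(k) = (-5/3) * (k-8) (k-1/5) (k+1/6) / [(k+3/4) (k+1) (k+1)] - rational in k, leading ratio (-5/3); with t_0 = 5/9, classification follows.


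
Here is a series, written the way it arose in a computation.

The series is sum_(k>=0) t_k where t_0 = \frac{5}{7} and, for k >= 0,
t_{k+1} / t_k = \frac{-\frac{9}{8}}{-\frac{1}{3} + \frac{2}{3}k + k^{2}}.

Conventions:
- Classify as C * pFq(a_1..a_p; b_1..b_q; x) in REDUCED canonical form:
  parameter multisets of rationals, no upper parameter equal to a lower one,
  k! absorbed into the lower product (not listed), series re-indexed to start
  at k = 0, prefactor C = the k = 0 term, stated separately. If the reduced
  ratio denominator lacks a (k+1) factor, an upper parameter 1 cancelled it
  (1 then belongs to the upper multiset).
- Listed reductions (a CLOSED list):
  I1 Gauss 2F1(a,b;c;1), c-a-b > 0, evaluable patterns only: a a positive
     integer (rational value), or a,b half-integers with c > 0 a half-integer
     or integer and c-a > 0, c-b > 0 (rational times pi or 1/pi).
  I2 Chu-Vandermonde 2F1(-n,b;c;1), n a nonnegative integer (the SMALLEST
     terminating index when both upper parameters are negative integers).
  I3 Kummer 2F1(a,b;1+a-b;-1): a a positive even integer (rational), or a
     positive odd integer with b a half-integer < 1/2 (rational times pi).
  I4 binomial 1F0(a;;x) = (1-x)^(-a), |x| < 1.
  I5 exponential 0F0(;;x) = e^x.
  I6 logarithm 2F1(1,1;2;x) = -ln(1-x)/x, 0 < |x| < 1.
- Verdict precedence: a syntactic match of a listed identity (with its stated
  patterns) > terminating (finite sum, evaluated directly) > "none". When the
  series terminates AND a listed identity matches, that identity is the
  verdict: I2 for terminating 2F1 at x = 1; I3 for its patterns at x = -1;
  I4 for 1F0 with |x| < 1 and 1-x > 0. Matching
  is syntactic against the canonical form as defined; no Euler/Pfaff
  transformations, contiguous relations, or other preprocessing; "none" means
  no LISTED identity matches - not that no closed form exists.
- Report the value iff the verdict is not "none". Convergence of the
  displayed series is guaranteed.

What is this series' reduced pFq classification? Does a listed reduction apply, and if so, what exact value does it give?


Key step: t_0 = \frac{5}{7} here, and roots of the ratio polynomials (C = 5/7, x = -9/8) are the negated parameters.
Ratio: r(k) = -\frac{9}{8} * 1 / [(k-\frac{1}{3}) (k+1)] ; factor over Q: parameters, x = -\frac{9}{8}, and C = \frac{5}{7}.

Reduced: x = -\frac{9}{8}, 0F1, upper = {-}, lower = {-\frac{1}{3}}, C = \frac{5}{7}. Verdict: none. A 0F1 with upper {-} fits none of I1-I6 at x = -\frac{9}{8}; the sum runs forever.


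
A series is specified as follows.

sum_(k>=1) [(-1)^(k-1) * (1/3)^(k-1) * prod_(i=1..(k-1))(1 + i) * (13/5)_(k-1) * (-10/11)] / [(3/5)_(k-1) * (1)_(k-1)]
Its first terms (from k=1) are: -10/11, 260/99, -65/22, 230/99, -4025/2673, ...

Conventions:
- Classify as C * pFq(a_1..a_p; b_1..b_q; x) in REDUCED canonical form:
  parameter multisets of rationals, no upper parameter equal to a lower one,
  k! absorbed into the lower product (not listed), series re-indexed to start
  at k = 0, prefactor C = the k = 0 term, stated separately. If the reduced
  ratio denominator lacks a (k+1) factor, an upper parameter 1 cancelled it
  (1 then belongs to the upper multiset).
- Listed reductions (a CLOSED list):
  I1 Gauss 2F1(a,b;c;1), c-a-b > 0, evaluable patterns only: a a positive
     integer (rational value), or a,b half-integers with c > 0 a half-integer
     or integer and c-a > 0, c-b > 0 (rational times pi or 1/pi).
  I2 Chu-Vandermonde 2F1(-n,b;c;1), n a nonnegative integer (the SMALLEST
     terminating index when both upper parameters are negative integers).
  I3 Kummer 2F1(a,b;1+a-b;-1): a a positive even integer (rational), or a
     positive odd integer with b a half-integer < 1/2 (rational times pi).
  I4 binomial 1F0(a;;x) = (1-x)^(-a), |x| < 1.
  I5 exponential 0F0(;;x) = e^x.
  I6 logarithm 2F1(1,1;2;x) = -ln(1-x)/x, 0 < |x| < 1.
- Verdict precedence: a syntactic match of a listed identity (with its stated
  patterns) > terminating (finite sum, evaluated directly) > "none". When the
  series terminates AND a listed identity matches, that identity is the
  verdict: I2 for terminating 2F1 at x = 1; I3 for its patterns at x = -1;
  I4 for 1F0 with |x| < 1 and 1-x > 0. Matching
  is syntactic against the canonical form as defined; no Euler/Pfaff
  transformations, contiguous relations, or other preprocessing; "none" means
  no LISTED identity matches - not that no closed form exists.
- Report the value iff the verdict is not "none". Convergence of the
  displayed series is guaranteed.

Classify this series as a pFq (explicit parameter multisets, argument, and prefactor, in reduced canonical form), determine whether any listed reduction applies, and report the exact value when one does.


Canonical form: C = -10/11 times 2F1 with upper {2, 13/5}, lower {3/5}, x = -1/3. Verdict: none (x = -1/3): each listed identity misses the multisets {2, 13/5} ; {3/5}.

Key observation: t_0 = -10/11 here, and the running product (prefactor -10/11) telescopes to a rising factorial.
Step ratio: r(k) = (-1/3) * (k+2) (k+13/5) / [(k+3/5) (k+1)] ; factor over Q: parameters, x = (-1/3), and C = -10/11.


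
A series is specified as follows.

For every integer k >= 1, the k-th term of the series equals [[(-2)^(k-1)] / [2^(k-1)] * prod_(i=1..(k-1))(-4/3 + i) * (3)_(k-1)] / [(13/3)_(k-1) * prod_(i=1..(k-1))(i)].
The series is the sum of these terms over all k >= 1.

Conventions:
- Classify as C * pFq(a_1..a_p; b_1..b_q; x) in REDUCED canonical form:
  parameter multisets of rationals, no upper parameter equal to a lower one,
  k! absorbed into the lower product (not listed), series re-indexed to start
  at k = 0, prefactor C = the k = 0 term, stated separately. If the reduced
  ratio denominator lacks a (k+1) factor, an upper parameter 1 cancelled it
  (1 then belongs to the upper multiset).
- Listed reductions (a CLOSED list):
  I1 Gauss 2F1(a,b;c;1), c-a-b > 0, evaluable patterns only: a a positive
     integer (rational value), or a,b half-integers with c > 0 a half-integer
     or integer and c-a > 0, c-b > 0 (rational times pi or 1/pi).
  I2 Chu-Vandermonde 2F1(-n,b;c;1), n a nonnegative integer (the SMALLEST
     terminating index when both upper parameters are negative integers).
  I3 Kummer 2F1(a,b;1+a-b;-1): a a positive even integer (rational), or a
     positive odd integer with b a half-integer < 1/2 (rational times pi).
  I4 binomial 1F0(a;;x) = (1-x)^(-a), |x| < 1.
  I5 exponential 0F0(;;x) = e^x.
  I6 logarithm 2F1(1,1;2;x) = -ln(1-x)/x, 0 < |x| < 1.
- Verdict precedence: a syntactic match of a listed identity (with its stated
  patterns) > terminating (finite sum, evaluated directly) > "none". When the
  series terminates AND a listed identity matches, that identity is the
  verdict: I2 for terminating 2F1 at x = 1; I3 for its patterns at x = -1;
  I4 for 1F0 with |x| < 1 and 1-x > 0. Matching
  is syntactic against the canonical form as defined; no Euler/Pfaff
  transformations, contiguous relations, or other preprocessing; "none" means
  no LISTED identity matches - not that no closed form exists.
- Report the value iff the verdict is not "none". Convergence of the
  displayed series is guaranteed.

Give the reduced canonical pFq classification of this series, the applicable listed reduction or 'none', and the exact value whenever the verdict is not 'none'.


This is 1 * 2F1(-1/3, 3; 13/3; -1) in reduced canonical form. Verdict: none. No listed pattern accepts 2F1(-1/3, 3; 13/3; -1).

Key observation: t_0 = 1 here, and the product of the first k integers (C = 1) is k!.
Ratio: r(k) = (-1) * (k-1/3) (k+3) / [(k+13/3) (k+1)] - rational; roots negated = parameters, x = (-1), C = 1.


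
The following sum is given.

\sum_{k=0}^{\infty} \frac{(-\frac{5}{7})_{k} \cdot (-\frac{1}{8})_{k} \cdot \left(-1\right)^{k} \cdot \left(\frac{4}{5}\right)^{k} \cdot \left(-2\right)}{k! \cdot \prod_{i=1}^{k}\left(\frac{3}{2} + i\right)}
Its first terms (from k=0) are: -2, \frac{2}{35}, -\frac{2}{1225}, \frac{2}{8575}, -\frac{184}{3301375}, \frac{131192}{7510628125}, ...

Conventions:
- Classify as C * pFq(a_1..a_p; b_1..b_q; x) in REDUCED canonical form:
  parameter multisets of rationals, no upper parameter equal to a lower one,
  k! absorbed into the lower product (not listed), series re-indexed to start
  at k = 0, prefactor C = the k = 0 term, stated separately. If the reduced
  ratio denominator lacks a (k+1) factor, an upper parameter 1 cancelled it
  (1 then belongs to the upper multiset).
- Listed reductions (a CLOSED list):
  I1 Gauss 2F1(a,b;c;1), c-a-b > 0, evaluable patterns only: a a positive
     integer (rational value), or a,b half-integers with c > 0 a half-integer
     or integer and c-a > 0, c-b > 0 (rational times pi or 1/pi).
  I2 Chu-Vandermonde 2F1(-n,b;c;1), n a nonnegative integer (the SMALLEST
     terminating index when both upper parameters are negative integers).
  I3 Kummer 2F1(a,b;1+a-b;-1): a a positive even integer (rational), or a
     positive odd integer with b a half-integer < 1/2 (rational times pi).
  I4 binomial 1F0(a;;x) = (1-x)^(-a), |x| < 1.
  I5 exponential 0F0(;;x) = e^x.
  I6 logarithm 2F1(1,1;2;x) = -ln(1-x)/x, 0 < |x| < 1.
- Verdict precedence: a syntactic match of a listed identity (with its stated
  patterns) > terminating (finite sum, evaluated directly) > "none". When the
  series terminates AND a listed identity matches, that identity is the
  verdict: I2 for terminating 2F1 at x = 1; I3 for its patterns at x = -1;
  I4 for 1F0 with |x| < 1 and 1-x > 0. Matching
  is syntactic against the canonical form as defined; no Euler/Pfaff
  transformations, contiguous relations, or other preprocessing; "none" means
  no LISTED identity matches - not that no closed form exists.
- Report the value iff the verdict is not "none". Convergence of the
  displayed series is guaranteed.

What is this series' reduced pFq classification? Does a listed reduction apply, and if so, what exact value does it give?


With C = -2: the canonical form is 2F1(-\frac{5}{7}, -\frac{1}{8}; \frac{5}{2}; -\frac{4}{5}). Verdict: none - at argument -\frac{4}{5} the multisets {-\frac{5}{7}, -\frac{1}{8}} ; {\frac{5}{2}} match no listed identity.

Key observation: t_0 = -2 here, and the (-1)^k factor (C = -2) folds into the argument's sign.
Consecutive-term ratio: r(k) = -\frac{4}{5} * (k-\frac{5}{7}) (k-\frac{1}{8}) / [(k+\frac{5}{2}) (k+1)] - rational; roots negated = parameters, x = -\frac{4}{5}, C = -2.
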